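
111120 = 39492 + 71628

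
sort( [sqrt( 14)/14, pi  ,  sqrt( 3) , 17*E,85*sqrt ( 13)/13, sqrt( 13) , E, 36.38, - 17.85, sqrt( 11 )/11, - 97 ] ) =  [ - 97, - 17.85, sqrt(14 ) /14, sqrt( 11 )/11,sqrt( 3),E, pi, sqrt(13 ),85*sqrt( 13)/13, 36.38, 17*E] 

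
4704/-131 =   -  4704/131 = - 35.91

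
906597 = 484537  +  422060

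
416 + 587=1003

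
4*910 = 3640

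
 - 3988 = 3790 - 7778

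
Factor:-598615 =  - 5^1*119723^1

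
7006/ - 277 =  - 7006/277 = -25.29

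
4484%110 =84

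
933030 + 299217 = 1232247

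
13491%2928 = 1779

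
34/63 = 34/63   =  0.54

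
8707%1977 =799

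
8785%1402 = 373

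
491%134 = 89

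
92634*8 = 741072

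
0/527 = 0 = 0.00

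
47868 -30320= 17548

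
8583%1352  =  471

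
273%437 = 273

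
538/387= 538/387 = 1.39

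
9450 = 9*1050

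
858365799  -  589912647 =268453152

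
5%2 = 1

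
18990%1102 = 256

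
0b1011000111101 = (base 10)5693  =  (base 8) 13075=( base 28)779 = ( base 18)ha5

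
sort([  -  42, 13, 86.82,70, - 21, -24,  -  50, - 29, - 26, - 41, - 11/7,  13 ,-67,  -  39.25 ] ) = [ - 67,-50, - 42, - 41, - 39.25,  -  29,-26,-24, - 21 ,  -  11/7,13,  13,70, 86.82 ] 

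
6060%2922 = 216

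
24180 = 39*620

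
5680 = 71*80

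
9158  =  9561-403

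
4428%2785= 1643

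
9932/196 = 50 + 33/49 = 50.67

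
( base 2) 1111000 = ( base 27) 4c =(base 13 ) 93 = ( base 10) 120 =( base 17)71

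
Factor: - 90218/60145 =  - 2^1*5^( - 1 )*23^( - 1) * 79^1*523^( - 1)*571^1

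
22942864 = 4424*5186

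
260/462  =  130/231 = 0.56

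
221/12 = 18 +5/12 = 18.42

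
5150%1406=932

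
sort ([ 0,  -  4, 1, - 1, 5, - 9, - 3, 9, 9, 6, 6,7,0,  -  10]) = [ - 10, - 9 , - 4, - 3, - 1, 0, 0, 1,5, 6,6, 7, 9, 9] 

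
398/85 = 4 + 58/85  =  4.68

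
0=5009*0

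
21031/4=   5257 + 3/4 = 5257.75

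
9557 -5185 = 4372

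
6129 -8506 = -2377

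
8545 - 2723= 5822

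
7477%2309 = 550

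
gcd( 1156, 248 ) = 4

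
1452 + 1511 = 2963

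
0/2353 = 0 = 0.00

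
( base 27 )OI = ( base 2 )1010011010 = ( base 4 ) 22122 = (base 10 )666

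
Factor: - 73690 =  -  2^1*5^1*7369^1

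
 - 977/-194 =977/194 = 5.04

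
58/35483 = 58/35483 = 0.00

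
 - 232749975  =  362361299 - 595111274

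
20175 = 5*4035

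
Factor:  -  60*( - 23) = 1380 = 2^2* 3^1*5^1 * 23^1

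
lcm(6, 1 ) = 6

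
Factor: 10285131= 3^1*71^1 * 109^1*443^1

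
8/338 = 4/169 = 0.02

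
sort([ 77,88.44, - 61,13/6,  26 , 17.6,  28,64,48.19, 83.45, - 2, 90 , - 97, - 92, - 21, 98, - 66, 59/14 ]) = [ - 97, - 92, - 66, - 61, - 21,- 2,13/6, 59/14, 17.6, 26,28, 48.19, 64,77, 83.45, 88.44, 90, 98 ]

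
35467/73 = 485 + 62/73 = 485.85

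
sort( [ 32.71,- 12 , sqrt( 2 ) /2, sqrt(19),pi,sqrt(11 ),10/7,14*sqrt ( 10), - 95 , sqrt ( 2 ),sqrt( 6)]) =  [ - 95, -12, sqrt( 2)/2, sqrt ( 2),10/7, sqrt( 6), pi, sqrt( 11),sqrt( 19),  32.71,14 * sqrt(10)]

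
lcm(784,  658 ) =36848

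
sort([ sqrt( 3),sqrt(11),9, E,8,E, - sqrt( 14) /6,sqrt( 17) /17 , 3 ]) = [ - sqrt( 14 ) /6, sqrt(17)/17, sqrt(3),E,E, 3,  sqrt(11), 8,9 ] 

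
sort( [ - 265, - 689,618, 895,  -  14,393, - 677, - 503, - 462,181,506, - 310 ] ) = [ - 689,-677,-503, - 462,-310,-265,-14,  181, 393,506, 618,895 ]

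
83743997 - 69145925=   14598072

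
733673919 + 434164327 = 1167838246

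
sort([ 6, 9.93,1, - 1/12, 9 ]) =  [ - 1/12 , 1,6, 9,9.93] 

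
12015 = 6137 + 5878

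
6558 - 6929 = -371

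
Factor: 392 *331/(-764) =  -2^1*7^2 * 191^( - 1 ) * 331^1  =  - 32438/191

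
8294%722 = 352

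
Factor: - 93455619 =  - 3^1*107^1* 109^1*2671^1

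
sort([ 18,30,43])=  [ 18, 30, 43] 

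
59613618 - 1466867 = 58146751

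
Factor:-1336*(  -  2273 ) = 2^3*167^1*2273^1=3036728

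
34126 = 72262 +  - 38136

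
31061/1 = 31061 = 31061.00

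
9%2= 1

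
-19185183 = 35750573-54935756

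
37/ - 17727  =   - 1+17690/17727 =- 0.00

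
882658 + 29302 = 911960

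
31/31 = 1 =1.00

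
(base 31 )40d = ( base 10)3857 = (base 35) 357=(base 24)6GH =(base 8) 7421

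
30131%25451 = 4680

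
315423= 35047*9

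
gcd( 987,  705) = 141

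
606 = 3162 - 2556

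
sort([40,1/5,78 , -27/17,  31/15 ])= [ - 27/17,1/5, 31/15,40,78]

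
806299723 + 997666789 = 1803966512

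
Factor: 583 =11^1*53^1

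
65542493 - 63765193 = 1777300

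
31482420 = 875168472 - 843686052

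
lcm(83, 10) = 830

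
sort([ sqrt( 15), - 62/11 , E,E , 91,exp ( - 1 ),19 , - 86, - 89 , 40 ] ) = [-89,-86, - 62/11, exp (  -  1), E , E,  sqrt(15 ), 19 , 40,91]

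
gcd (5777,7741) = 1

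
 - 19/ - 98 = 19/98 = 0.19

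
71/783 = 71/783  =  0.09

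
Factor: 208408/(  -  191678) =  - 436/401  =  - 2^2 * 109^1*401^ ( - 1 ) 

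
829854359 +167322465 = 997176824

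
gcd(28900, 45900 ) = 1700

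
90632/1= 90632  =  90632.00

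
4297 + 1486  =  5783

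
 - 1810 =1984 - 3794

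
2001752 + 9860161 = 11861913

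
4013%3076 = 937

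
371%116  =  23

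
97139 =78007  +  19132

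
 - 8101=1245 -9346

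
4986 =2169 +2817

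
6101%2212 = 1677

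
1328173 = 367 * 3619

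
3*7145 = 21435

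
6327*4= 25308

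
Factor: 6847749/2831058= 2^( - 1 ) * 3^( - 1 )*83^1*89^1*509^( - 1 ) = 7387/3054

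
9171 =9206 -35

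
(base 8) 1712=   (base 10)970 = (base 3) 1022221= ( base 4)33022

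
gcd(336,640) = 16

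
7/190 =7/190 = 0.04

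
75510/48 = 12585/8  =  1573.12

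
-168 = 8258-8426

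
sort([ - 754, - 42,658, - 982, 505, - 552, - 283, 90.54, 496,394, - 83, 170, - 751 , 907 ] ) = [ - 982, - 754, - 751, - 552, - 283,-83,-42,90.54,170, 394,496,  505,658, 907]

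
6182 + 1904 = 8086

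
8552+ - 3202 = 5350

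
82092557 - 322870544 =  - 240777987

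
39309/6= 13103/2 = 6551.50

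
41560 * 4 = 166240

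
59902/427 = 140  +  2/7=140.29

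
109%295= 109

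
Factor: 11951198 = 2^1 * 7^2*121951^1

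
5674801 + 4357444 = 10032245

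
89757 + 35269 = 125026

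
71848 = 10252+61596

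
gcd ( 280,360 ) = 40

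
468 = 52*9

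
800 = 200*4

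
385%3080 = 385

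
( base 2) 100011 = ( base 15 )25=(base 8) 43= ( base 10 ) 35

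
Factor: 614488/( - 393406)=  - 307244/196703 = - 2^2*7^1*13^(- 1)*10973^1* 15131^( - 1)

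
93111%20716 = 10247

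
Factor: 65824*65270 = 4296332480 =2^6*5^1 *11^2*17^1*61^1*107^1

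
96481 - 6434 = 90047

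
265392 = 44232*6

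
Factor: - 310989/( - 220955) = 3^1* 5^( - 1 )*107^(  -  1 )*251^1  =  753/535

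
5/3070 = 1/614 = 0.00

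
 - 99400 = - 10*9940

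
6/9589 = 6/9589 =0.00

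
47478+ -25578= 21900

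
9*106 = 954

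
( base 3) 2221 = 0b1001111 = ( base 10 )79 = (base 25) 34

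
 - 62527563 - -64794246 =2266683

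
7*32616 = 228312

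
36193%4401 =985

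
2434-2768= -334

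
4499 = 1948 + 2551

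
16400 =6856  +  9544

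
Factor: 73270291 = 73270291^1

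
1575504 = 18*87528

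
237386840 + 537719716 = 775106556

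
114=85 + 29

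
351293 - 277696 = 73597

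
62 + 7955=8017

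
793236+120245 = 913481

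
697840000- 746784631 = -48944631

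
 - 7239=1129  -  8368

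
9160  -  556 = 8604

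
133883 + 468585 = 602468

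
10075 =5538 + 4537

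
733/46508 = 733/46508 = 0.02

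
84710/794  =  42355/397= 106.69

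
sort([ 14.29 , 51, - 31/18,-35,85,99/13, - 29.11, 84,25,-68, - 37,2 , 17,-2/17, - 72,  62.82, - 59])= [ - 72, - 68, - 59 , -37,-35, - 29.11  ,  -  31/18,-2/17, 2, 99/13, 14.29,17,25, 51, 62.82 , 84,  85] 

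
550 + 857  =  1407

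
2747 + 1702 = 4449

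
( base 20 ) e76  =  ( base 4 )1121302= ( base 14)2146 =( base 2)1011001110010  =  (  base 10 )5746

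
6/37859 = 6/37859 = 0.00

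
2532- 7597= - 5065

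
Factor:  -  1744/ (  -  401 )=2^4*109^1*401^ ( - 1 ) 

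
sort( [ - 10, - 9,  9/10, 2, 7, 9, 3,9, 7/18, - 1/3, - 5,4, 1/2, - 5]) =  [ - 10,-9 , - 5,-5, - 1/3,7/18, 1/2,9/10, 2, 3,  4, 7,9, 9 ]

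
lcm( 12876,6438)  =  12876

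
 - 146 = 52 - 198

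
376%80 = 56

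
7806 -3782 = 4024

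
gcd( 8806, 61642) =8806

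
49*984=48216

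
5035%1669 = 28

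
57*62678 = 3572646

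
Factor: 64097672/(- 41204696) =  - 8012209/5150587 = - 13^( - 1 )*396199^( - 1)*8012209^1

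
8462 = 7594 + 868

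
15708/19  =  826 + 14/19 = 826.74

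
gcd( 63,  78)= 3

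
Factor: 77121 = 3^2*11^1 * 19^1 * 41^1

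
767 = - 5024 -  - 5791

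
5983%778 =537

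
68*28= 1904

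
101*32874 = 3320274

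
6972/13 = 536 + 4/13 = 536.31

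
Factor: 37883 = 43^1*881^1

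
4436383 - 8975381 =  - 4538998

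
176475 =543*325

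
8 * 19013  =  152104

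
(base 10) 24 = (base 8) 30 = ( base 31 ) O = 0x18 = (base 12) 20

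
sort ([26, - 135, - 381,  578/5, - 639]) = [ - 639, - 381 , - 135,  26, 578/5]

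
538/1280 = 269/640 = 0.42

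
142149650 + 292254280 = 434403930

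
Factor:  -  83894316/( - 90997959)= 2^2*11^1*13^( - 1 ) * 23^( - 1)*229^( - 1 )*443^( - 1)*635563^1 = 27964772/30332653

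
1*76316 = 76316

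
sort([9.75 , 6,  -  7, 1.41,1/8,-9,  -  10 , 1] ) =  [  -  10, -9, - 7,1/8,1,1.41,6,9.75 ] 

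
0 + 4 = 4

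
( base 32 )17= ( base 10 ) 39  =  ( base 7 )54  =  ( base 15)29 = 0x27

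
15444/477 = 32  +  20/53 = 32.38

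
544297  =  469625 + 74672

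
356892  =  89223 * 4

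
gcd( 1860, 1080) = 60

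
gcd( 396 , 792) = 396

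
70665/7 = 10095=10095.00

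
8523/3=2841 = 2841.00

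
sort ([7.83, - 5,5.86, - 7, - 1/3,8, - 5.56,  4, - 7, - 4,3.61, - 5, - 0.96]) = [ - 7, - 7, - 5.56, - 5, -5, - 4, - 0.96, - 1/3,3.61,4, 5.86, 7.83,8]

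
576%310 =266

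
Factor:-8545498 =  - 2^1 *13^1*103^1*3191^1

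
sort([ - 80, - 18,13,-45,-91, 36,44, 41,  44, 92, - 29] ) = [-91, - 80  , - 45, - 29,- 18  ,  13,36,  41, 44,44,92]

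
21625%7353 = 6919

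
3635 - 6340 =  - 2705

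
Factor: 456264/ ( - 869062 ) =-2^2 * 3^2  *  571^( - 1)* 761^(-1 )*6337^1 =- 228132/434531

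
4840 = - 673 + 5513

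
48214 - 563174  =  - 514960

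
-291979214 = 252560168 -544539382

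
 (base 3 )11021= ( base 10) 115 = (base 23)50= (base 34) 3d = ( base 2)1110011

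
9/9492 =3/3164 = 0.00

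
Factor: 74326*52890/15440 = 196555107/772 = 2^(  -  2)*3^1 * 7^1*41^1*43^1*193^( - 1)*5309^1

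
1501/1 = 1501 = 1501.00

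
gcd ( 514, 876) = 2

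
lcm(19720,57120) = 1656480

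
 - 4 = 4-8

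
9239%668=555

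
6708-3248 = 3460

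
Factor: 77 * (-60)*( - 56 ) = 258720  =  2^5*3^1*5^1*7^2*11^1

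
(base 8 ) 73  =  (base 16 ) 3B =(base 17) 38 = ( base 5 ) 214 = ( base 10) 59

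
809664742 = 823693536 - 14028794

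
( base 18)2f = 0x33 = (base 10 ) 51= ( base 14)39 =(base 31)1k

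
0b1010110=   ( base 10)86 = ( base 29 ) 2S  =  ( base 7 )152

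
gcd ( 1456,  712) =8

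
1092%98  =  14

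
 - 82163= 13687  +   - 95850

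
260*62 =16120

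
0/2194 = 0= 0.00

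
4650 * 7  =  32550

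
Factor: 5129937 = 3^2*17^1*33529^1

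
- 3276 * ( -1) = 3276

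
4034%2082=1952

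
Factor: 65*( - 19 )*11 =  - 13585=- 5^1*11^1*13^1*19^1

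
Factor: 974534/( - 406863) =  - 2^1*3^( - 4 ) * 11^2*4027^1*5023^(  -  1 )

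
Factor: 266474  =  2^1 * 13^1 * 37^1 * 277^1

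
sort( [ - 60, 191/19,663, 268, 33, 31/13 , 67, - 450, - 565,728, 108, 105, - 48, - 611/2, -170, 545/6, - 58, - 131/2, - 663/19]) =[ - 565, - 450, - 611/2, - 170, - 131/2,-60,  -  58, - 48, - 663/19,31/13, 191/19,33, 67, 545/6,105, 108 , 268, 663, 728]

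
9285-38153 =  - 28868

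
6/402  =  1/67 = 0.01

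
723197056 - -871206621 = 1594403677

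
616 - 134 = 482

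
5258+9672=14930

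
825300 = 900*917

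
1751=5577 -3826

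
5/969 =5/969 =0.01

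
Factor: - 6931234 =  - 2^1*23^1*53^1 * 2843^1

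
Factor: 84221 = 84221^1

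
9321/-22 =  - 9321/22= - 423.68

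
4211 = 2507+1704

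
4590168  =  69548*66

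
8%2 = 0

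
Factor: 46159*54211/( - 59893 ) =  - 23^1*31^1*101^ (-1 )*593^(- 1)*1489^1*2357^1 = - 2502325549/59893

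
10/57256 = 5/28628 = 0.00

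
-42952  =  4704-47656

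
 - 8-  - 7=  -  1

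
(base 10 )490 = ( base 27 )I4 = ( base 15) 22A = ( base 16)1ea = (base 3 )200011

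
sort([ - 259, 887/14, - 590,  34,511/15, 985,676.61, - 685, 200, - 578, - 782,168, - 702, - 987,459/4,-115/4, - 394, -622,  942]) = [ - 987, - 782,-702, - 685 ,  -  622, - 590,  -  578, - 394, - 259, - 115/4,34,511/15,887/14, 459/4,168, 200, 676.61 , 942,985 ]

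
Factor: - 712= - 2^3* 89^1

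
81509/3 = 81509/3 = 27169.67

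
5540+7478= 13018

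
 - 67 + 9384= 9317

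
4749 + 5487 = 10236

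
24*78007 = 1872168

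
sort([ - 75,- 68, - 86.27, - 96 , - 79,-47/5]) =[  -  96, - 86.27, - 79, - 75,-68,- 47/5]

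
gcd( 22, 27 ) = 1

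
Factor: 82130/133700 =43/70=2^( - 1)*5^( - 1)*7^(-1)*43^1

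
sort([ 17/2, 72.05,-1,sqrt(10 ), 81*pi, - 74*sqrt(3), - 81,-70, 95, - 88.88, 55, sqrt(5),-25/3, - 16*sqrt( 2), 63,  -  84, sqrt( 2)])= [- 74*sqrt(3), - 88.88, - 84, - 81,- 70, - 16*sqrt( 2), - 25/3, - 1,sqrt( 2 ), sqrt( 5), sqrt( 10), 17/2, 55,  63,72.05  ,  95,81*pi]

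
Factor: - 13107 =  - 3^1*17^1*257^1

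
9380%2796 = 992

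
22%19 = 3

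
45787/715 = 64 + 27/715 = 64.04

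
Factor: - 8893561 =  - 43^1 * 206827^1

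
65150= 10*6515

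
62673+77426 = 140099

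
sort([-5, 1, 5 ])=[ - 5,1, 5]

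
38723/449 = 86 + 109/449 = 86.24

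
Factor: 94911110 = 2^1*5^1*7^1*23^1*167^1*353^1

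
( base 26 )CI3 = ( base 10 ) 8583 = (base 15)2823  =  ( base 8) 20607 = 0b10000110000111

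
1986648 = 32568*61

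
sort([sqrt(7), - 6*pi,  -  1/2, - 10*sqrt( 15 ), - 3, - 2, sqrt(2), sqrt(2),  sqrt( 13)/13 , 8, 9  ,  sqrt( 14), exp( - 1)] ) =[ - 10*sqrt( 15) , - 6 * pi, - 3, - 2, - 1/2,sqrt( 13)/13, exp( - 1),sqrt(2),  sqrt(2 ),sqrt ( 7),  sqrt( 14 ), 8, 9]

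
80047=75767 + 4280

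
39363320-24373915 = 14989405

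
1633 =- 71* ( - 23)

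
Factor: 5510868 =2^2 * 3^1*11^1 * 83^1*503^1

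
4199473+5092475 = 9291948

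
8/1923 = 8/1923= 0.00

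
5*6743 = 33715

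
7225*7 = 50575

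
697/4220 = 697/4220  =  0.17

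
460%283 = 177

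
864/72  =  12 = 12.00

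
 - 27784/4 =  - 6946 = - 6946.00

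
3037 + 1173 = 4210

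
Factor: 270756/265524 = 3^2*7^( - 1)*23^1*29^(  -  1 ) = 207/203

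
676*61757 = 41747732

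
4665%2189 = 287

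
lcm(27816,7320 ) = 139080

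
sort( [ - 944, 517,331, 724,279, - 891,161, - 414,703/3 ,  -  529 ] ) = [ - 944, - 891, - 529, - 414,161 , 703/3,279, 331, 517,724]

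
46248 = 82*564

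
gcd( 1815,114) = 3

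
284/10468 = 71/2617 = 0.03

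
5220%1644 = 288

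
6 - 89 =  - 83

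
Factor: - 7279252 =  - 2^2*61^1*29833^1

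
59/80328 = 59/80328=0.00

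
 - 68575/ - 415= 165  +  20/83 = 165.24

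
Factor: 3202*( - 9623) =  - 30812846 = - 2^1 * 1601^1 * 9623^1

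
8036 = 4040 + 3996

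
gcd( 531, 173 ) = 1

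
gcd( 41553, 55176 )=57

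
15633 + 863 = 16496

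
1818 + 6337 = 8155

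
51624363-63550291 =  - 11925928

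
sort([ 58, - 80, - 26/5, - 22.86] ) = [ - 80, - 22.86 , - 26/5,  58 ] 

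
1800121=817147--982974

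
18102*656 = 11874912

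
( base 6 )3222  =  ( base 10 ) 734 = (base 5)10414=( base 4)23132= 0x2DE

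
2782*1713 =4765566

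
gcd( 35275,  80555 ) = 5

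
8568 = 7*1224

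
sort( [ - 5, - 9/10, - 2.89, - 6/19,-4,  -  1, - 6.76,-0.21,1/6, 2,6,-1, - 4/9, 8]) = [-6.76, - 5, - 4,-2.89, - 1, - 1,-9/10,-4/9, - 6/19,  -  0.21,1/6, 2,  6,8]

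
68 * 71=4828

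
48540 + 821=49361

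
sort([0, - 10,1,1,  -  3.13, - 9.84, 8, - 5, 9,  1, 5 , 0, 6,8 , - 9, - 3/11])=[ - 10, - 9.84, - 9, - 5,  -  3.13, -3/11,0,0,1,  1, 1,5, 6,8, 8,9]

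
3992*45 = 179640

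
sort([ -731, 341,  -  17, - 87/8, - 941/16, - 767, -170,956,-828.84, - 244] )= [ - 828.84, - 767, - 731 , - 244, - 170 , - 941/16, - 17,-87/8, 341, 956] 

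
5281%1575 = 556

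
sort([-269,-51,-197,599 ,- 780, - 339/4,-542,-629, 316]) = [ - 780, - 629,  -  542 ,-269, -197 ,-339/4, - 51, 316, 599 ] 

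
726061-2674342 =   -  1948281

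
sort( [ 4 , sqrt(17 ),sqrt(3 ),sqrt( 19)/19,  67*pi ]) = [ sqrt (19)/19,sqrt(3 ), 4,sqrt(17 ),67*pi ] 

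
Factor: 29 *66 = 2^1*3^1*11^1*29^1 = 1914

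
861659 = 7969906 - 7108247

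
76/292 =19/73= 0.26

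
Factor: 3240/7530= 2^2*3^3 *251^(- 1) = 108/251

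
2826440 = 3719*760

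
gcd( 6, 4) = 2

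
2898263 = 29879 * 97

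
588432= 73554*8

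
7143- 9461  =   -2318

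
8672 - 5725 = 2947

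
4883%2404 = 75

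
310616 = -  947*( - 328)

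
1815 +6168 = 7983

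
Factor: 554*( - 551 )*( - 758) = 231382532 =2^2 * 19^1*29^1*277^1*379^1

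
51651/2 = 25825 + 1/2 =25825.50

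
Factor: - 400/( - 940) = 2^2*5^1*47^ ( - 1) = 20/47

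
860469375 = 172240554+688228821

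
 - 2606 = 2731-5337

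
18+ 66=84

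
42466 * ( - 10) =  - 424660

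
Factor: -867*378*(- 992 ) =325104192 = 2^6*3^4*7^1*17^2*31^1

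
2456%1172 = 112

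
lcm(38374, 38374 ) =38374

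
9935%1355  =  450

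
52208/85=52208/85 = 614.21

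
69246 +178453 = 247699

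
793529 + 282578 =1076107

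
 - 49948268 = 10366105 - 60314373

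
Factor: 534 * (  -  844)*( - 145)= 65350920 = 2^3 *3^1*5^1 * 29^1*89^1*211^1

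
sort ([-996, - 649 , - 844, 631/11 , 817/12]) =[ - 996,  -  844, - 649 , 631/11 , 817/12]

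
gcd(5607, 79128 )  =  63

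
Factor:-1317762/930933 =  - 48806/34479 =-2^1*  3^( - 3)*23^1*1061^1 * 1277^( - 1 )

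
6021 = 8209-2188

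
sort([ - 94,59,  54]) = [ - 94, 54, 59 ] 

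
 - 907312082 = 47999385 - 955311467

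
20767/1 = 20767 = 20767.00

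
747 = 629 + 118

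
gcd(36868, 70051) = 1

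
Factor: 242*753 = 182226 = 2^1*3^1*11^2* 251^1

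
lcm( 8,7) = 56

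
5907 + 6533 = 12440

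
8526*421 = 3589446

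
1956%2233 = 1956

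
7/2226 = 1/318 =0.00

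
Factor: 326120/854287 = 2^3*5^1*7^( - 1)*31^1*263^1 * 122041^( - 1)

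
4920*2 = 9840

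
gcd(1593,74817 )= 27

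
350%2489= 350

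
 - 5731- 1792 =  - 7523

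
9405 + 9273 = 18678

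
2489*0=0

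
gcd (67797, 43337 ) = 1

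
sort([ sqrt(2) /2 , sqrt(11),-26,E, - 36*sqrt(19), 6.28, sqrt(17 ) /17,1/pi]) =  [  -  36*sqrt( 19),-26, sqrt ( 17)/17,1/pi, sqrt(2)/2, E, sqrt(11), 6.28] 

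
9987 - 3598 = 6389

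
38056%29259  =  8797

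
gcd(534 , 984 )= 6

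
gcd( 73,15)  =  1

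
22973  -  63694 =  - 40721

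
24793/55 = 450 + 43/55 = 450.78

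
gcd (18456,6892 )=4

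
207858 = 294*707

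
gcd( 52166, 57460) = 2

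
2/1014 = 1/507 = 0.00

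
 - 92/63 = -2 + 34/63 = -1.46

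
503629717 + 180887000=684516717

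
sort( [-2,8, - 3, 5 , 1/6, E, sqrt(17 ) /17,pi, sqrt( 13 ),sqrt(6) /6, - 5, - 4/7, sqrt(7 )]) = [ - 5,-3,- 2, - 4/7,1/6 , sqrt( 17 )/17, sqrt(6) /6, sqrt(7 ),E, pi, sqrt(13) , 5, 8]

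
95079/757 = 95079/757 = 125.60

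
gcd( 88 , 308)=44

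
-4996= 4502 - 9498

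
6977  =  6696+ 281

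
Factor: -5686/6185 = -2^1*5^(-1 )*1237^( - 1)*2843^1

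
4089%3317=772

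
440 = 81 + 359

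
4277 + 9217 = 13494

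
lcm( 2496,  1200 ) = 62400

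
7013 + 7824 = 14837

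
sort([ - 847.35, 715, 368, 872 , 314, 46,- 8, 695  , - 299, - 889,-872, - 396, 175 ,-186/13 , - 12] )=[-889,  -  872,- 847.35,-396, - 299,-186/13,-12,  -  8, 46,175, 314, 368,695, 715, 872] 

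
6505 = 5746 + 759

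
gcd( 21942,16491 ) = 69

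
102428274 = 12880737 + 89547537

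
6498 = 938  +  5560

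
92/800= 23/200 = 0.12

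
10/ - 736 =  - 5/368 = - 0.01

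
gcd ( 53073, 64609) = 1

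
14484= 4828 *3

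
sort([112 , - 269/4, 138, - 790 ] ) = [ - 790 , - 269/4,112,138 ] 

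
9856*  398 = 3922688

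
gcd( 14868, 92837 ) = 1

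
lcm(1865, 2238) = 11190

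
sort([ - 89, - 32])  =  [- 89,-32 ] 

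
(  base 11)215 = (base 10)258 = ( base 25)a8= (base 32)82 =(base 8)402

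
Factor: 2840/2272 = 2^(-2)*5^1 =5/4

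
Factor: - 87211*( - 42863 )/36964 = 2^( - 2)*9241^( - 1)*42863^1*87211^1 =3738125093/36964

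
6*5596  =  33576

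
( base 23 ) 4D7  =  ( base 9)3281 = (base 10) 2422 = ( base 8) 4566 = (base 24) 44M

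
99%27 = 18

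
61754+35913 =97667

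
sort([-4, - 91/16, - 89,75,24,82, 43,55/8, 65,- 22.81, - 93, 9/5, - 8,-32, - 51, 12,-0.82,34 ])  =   [ - 93,-89,- 51, - 32, - 22.81 ,-8, - 91/16,-4, - 0.82, 9/5, 55/8,12,24, 34,43,65, 75, 82]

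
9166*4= 36664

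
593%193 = 14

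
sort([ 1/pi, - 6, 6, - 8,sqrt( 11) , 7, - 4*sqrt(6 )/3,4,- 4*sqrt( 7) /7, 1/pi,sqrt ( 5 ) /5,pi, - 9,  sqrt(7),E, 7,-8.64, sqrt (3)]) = [-9, - 8.64, - 8, - 6, - 4*sqrt( 6 )/3, - 4*sqrt( 7 )/7, 1/pi, 1/pi,sqrt ( 5) /5 , sqrt(3), sqrt( 7 ), E, pi, sqrt( 11) , 4, 6, 7 , 7] 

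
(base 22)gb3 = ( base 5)223424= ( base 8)17465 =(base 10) 7989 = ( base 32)7PL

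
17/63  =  17/63 = 0.27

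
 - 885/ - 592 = 885/592   =  1.49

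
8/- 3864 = -1 + 482/483= -  0.00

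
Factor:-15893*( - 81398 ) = 1293658414 = 2^1*23^1*691^1*40699^1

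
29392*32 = 940544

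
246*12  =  2952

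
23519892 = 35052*671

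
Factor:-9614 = - 2^1*11^1*19^1*23^1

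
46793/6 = 46793/6 = 7798.83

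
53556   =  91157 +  - 37601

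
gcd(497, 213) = 71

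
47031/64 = 734 + 55/64 = 734.86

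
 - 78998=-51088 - 27910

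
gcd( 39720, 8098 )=2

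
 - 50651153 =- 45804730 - 4846423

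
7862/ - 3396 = - 3931/1698= - 2.32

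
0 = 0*60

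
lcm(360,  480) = 1440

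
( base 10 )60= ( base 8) 74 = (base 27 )26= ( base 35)1P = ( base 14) 44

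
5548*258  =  1431384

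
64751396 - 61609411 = 3141985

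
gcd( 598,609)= 1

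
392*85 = 33320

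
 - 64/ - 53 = 64/53 = 1.21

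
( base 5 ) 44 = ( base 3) 220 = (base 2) 11000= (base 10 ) 24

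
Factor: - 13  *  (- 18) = 234 = 2^1*3^2*13^1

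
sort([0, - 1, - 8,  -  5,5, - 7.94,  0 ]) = [-8, -7.94, - 5,-1,  0, 0 , 5]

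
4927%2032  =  863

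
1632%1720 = 1632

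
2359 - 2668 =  - 309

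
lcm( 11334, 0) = 0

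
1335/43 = 1335/43 = 31.05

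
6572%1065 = 182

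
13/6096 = 13/6096 = 0.00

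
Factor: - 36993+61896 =24903 = 3^2*2767^1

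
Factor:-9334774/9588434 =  - 4667387/4794217 = - 4667387^1 * 4794217^( - 1) 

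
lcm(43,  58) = 2494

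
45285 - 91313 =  - 46028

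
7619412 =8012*951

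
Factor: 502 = 2^1*251^1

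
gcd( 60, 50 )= 10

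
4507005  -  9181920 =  - 4674915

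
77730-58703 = 19027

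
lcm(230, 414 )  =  2070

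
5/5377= 5/5377= 0.00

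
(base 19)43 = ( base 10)79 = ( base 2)1001111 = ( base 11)72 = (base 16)4F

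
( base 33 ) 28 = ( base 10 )74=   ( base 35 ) 24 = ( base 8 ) 112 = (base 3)2202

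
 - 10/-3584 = 5/1792 = 0.00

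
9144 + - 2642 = 6502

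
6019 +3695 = 9714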